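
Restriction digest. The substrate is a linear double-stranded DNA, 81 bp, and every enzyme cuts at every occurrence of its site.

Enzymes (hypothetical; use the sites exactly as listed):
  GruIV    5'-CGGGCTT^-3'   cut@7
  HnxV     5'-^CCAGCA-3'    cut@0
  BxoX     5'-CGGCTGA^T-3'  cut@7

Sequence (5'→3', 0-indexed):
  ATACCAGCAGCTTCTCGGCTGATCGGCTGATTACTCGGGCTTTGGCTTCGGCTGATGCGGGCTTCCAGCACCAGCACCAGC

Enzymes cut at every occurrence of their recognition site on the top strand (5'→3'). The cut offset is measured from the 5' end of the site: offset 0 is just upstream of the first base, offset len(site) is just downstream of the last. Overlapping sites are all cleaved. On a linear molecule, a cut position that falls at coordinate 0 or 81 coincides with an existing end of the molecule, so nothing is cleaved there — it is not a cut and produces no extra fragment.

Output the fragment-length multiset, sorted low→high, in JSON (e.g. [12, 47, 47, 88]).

[3,6,8,9,11,12,13,19]

Scan for sites:
  GruIV (CGGGCTT, off=7): starts [35, 57] → cuts [42, 64]
  HnxV (CCAGCA, off=0): starts [3, 64, 70] → cuts [3, 64, 70]
  BxoX (CGGCTGAT, off=7): starts [15, 23, 48] → cuts [22, 30, 55]

All cut coordinates (distinct, sorted): [3, 22, 30, 42, 55, 64, 70]

Fragment lengths:
  [0,3): 3 bp
  [3,22): 19 bp
  [22,30): 8 bp
  [30,42): 12 bp
  [42,55): 13 bp
  [55,64): 9 bp
  [64,70): 6 bp
  [70,81): 11 bp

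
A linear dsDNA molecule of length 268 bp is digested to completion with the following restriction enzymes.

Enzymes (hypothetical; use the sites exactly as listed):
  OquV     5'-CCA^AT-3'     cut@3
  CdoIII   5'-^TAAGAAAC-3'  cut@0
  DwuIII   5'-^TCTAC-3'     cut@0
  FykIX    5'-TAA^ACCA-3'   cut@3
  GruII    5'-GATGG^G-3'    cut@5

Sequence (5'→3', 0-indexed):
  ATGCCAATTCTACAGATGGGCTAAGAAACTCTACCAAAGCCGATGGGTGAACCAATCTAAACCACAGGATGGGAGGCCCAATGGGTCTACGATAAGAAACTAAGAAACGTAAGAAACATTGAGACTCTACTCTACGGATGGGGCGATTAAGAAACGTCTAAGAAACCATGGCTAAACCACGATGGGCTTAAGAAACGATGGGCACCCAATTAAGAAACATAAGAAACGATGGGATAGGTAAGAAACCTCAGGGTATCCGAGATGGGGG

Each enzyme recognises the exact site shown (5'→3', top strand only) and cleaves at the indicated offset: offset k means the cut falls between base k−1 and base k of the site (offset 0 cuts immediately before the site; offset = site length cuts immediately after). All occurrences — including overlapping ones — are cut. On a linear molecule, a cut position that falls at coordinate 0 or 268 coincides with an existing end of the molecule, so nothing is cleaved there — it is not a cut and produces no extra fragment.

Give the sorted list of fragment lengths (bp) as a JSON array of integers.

[2,2,2,3,3,5,5,6,6,6,6,7,7,8,8,8,8,9,9,10,11,11,11,12,13,13,16,17,17,27]

Site scan:
  OquV (CCAAT, off=3): starts [3, 51, 77, 205] → cuts [6, 54, 80, 208]
  CdoIII (TAAGAAAC, off=0): starts [21, 92, 100, 109, 147, 158, 188, 210, 219, 238] → cuts [21, 92, 100, 109, 147, 158, 188, 210, 219, 238]
  DwuIII (TCTAC, off=0): starts [8, 29, 85, 125, 130] → cuts [8, 29, 85, 125, 130]
  FykIX (TAAACCA, off=3): starts [57, 172] → cuts [60, 175]
  GruII (GATGGG, off=5): starts [14, 41, 67, 136, 180, 196, 227, 260] → cuts [19, 46, 72, 141, 185, 201, 232, 265]

All cut coordinates (distinct, sorted): [6, 8, 19, 21, 29, 46, 54, 60, 72, 80, 85, 92, 100, 109, 125, 130, 141, 147, 158, 175, 185, 188, 201, 208, 210, 219, 232, 238, 265]

Fragments:
  [0,6): 6 bp
  [6,8): 2 bp
  [8,19): 11 bp
  [19,21): 2 bp
  [21,29): 8 bp
  [29,46): 17 bp
  [46,54): 8 bp
  [54,60): 6 bp
  [60,72): 12 bp
  [72,80): 8 bp
  [80,85): 5 bp
  [85,92): 7 bp
  [92,100): 8 bp
  [100,109): 9 bp
  [109,125): 16 bp
  [125,130): 5 bp
  [130,141): 11 bp
  [141,147): 6 bp
  [147,158): 11 bp
  [158,175): 17 bp
  [175,185): 10 bp
  [185,188): 3 bp
  [188,201): 13 bp
  [201,208): 7 bp
  [208,210): 2 bp
  [210,219): 9 bp
  [219,232): 13 bp
  [232,238): 6 bp
  [238,265): 27 bp
  [265,268): 3 bp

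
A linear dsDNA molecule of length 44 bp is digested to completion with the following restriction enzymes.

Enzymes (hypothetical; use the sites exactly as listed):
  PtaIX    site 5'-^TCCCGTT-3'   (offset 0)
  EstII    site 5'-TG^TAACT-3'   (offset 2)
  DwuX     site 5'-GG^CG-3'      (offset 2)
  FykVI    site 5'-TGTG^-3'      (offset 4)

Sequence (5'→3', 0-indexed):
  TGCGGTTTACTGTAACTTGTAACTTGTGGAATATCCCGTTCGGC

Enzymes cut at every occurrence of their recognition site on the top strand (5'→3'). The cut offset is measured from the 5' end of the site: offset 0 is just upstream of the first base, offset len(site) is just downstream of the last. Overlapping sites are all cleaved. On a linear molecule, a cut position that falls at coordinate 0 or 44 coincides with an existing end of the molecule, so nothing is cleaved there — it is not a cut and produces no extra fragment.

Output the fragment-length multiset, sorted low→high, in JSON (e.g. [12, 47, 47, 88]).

[5,7,9,11,12]

Per-enzyme occurrences:
  PtaIX TCCCGTT/0: at [33] ⇒ [33]
  EstII TGTAACT/2: at [10, 17] ⇒ [12, 19]
  DwuX (GGCG, off=2): no sites
  FykVI TGTG/4: at [24] ⇒ [28]

All cut coordinates (distinct, sorted): [12, 19, 28, 33]

Fragments:
  [0,12): 12 bp
  [12,19): 7 bp
  [19,28): 9 bp
  [28,33): 5 bp
  [33,44): 11 bp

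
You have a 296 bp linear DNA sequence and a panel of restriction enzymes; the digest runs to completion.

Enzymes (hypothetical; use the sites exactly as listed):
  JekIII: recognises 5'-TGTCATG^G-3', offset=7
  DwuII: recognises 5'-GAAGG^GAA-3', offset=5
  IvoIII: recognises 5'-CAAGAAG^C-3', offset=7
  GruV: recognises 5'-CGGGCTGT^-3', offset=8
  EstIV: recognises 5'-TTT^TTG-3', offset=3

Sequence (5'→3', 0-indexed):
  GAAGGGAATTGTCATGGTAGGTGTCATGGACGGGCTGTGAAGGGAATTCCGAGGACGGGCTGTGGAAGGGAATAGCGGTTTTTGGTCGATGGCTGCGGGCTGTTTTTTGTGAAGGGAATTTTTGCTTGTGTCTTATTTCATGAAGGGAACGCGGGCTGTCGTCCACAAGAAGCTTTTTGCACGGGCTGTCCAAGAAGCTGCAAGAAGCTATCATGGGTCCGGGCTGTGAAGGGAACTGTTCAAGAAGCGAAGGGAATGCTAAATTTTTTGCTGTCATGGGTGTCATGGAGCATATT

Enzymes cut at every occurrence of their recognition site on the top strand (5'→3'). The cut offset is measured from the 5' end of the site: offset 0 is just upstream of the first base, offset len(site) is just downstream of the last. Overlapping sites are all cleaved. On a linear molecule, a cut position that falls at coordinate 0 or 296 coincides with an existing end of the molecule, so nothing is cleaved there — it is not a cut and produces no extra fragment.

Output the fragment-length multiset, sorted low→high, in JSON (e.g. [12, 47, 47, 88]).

Site scan:
  JekIII TGTCATGG/7: at [9, 21, 271, 280] ⇒ [16, 28, 278, 287]
  DwuII GAAGGGAA/5: at [0, 38, 64, 110, 141, 227, 248] ⇒ [5, 43, 69, 115, 146, 232, 253]
  IvoIII CAAGAAGC/7: at [165, 190, 200, 240] ⇒ [172, 197, 207, 247]
  GruV CGGGCTGT/8: at [30, 55, 95, 151, 181, 219] ⇒ [38, 63, 103, 159, 189, 227]
  EstIV TTTTTG/3: at [78, 103, 118, 173, 264] ⇒ [81, 106, 121, 176, 267]

Pooled cuts: [5, 16, 28, 38, 43, 63, 69, 81, 103, 106, 115, 121, 146, 159, 172, 176, 189, 197, 207, 227, 232, 247, 253, 267, 278, 287]

Fragment lengths:
  [0,5): 5 bp
  [5,16): 11 bp
  [16,28): 12 bp
  [28,38): 10 bp
  [38,43): 5 bp
  [43,63): 20 bp
  [63,69): 6 bp
  [69,81): 12 bp
  [81,103): 22 bp
  [103,106): 3 bp
  [106,115): 9 bp
  [115,121): 6 bp
  [121,146): 25 bp
  [146,159): 13 bp
  [159,172): 13 bp
  [172,176): 4 bp
  [176,189): 13 bp
  [189,197): 8 bp
  [197,207): 10 bp
  [207,227): 20 bp
  [227,232): 5 bp
  [232,247): 15 bp
  [247,253): 6 bp
  [253,267): 14 bp
  [267,278): 11 bp
  [278,287): 9 bp
  [287,296): 9 bp

[3,4,5,5,5,6,6,6,8,9,9,9,10,10,11,11,12,12,13,13,13,14,15,20,20,22,25]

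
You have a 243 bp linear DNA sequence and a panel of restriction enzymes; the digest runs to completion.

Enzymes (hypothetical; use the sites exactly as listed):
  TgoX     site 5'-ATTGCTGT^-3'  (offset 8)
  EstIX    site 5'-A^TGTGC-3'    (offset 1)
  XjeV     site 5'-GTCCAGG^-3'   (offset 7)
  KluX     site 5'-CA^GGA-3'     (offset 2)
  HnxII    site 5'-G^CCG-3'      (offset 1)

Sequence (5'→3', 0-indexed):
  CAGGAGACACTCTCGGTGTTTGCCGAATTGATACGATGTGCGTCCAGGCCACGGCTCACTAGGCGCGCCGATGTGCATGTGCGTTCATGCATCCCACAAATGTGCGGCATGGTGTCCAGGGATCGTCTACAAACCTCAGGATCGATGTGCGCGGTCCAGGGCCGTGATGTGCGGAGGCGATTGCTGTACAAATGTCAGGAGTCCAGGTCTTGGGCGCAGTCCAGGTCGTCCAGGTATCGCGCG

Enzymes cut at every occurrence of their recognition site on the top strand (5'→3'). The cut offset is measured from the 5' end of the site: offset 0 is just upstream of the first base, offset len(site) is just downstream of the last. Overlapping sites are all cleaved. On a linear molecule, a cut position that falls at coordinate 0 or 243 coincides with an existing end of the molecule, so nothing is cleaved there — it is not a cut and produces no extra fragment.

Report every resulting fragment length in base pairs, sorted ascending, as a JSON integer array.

[1,2,4,6,6,7,9,9,10,10,12,14,15,18,18,19,20,20,20,23]

Per-enzyme occurrences:
  TgoX (ATTGCTGT, off=8): starts [179] → cuts [187]
  EstIX (ATGTGC, off=1): starts [35, 70, 76, 99, 144, 166] → cuts [36, 71, 77, 100, 145, 167]
  XjeV (GTCCAGG, off=7): starts [41, 113, 153, 200, 218, 227] → cuts [48, 120, 160, 207, 225, 234]
  KluX (CAGGA, off=2): starts [0, 136, 195] → cuts [2, 138, 197]
  HnxII (GCCG, off=1): starts [21, 66, 160] → cuts [22, 67, 161]

All cut coordinates (distinct, sorted): [2, 22, 36, 48, 67, 71, 77, 100, 120, 138, 145, 160, 161, 167, 187, 197, 207, 225, 234]

Fragments:
  [0,2): 2 bp
  [2,22): 20 bp
  [22,36): 14 bp
  [36,48): 12 bp
  [48,67): 19 bp
  [67,71): 4 bp
  [71,77): 6 bp
  [77,100): 23 bp
  [100,120): 20 bp
  [120,138): 18 bp
  [138,145): 7 bp
  [145,160): 15 bp
  [160,161): 1 bp
  [161,167): 6 bp
  [167,187): 20 bp
  [187,197): 10 bp
  [197,207): 10 bp
  [207,225): 18 bp
  [225,234): 9 bp
  [234,243): 9 bp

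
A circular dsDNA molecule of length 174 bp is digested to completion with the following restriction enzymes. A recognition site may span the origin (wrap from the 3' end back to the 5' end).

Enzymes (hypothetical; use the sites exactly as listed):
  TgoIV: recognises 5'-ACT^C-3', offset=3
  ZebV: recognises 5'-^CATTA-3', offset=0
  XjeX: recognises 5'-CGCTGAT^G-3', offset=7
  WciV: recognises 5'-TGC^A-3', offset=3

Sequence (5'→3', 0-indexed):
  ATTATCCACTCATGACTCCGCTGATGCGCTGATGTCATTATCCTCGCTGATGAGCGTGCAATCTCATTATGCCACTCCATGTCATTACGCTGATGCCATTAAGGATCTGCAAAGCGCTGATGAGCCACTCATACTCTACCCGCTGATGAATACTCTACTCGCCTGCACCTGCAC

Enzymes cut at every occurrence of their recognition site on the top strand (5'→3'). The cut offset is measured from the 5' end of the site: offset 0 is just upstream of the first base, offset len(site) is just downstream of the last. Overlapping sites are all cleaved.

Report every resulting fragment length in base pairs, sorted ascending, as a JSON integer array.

[1,2,2,5,5,6,6,6,7,7,7,8,8,8,8,11,11,12,12,12,14,16]

Site scan:
  TgoIV ACTC/3: at [7, 14, 73, 126, 132, 151, 156] ⇒ [10, 17, 76, 129, 135, 154, 159]
  ZebV CATTA/0: at [35, 64, 82, 96, 173] ⇒ [35, 64, 82, 96, 173]
  XjeX CGCTGATG/7: at [18, 26, 44, 87, 114, 140] ⇒ [25, 33, 51, 94, 121, 147]
  WciV TGCA/3: at [56, 107, 163, 169] ⇒ [59, 110, 166, 172]

All cut coordinates (distinct, sorted): [10, 17, 25, 33, 35, 51, 59, 64, 76, 82, 94, 96, 110, 121, 129, 135, 147, 154, 159, 166, 172, 173]

Fragments:
  10→17: 7 bp
  17→25: 8 bp
  25→33: 8 bp
  33→35: 2 bp
  35→51: 16 bp
  51→59: 8 bp
  59→64: 5 bp
  64→76: 12 bp
  76→82: 6 bp
  82→94: 12 bp
  94→96: 2 bp
  96→110: 14 bp
  110→121: 11 bp
  121→129: 8 bp
  129→135: 6 bp
  135→147: 12 bp
  147→154: 7 bp
  154→159: 5 bp
  159→166: 7 bp
  166→172: 6 bp
  172→173: 1 bp
  173→10 (wrap): 174-173+10 = 11 bp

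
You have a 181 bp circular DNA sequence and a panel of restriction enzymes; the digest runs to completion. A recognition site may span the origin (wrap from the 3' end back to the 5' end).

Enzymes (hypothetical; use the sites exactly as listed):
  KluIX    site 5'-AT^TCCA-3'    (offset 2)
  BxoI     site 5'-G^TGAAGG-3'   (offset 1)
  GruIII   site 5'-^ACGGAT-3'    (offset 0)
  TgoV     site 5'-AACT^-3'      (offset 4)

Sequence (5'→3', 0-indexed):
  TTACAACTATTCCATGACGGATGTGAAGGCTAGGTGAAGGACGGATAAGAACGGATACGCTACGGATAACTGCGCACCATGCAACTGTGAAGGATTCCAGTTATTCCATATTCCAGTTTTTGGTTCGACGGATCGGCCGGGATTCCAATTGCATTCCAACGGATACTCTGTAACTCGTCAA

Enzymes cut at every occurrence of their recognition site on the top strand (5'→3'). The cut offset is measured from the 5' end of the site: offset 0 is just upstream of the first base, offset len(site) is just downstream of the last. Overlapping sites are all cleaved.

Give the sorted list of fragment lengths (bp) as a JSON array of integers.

Per-enzyme occurrences:
  KluIX ATTCCA/2: at [8, 93, 102, 109, 141, 152] ⇒ [10, 95, 104, 111, 143, 154]
  BxoI GTGAAGG/1: at [22, 33, 86] ⇒ [23, 34, 87]
  GruIII ACGGAT/0: at [16, 40, 50, 61, 127, 158] ⇒ [16, 40, 50, 61, 127, 158]
  TgoV AACT/4: at [4, 67, 82, 171] ⇒ [8, 71, 86, 175]

Pooled cuts: [8, 10, 16, 23, 34, 40, 50, 61, 71, 86, 87, 95, 104, 111, 127, 143, 154, 158, 175]

Fragment lengths:
  8→10: 2 bp
  10→16: 6 bp
  16→23: 7 bp
  23→34: 11 bp
  34→40: 6 bp
  40→50: 10 bp
  50→61: 11 bp
  61→71: 10 bp
  71→86: 15 bp
  86→87: 1 bp
  87→95: 8 bp
  95→104: 9 bp
  104→111: 7 bp
  111→127: 16 bp
  127→143: 16 bp
  143→154: 11 bp
  154→158: 4 bp
  158→175: 17 bp
  175→8 (wrap): 181-175+8 = 14 bp

[1,2,4,6,6,7,7,8,9,10,10,11,11,11,14,15,16,16,17]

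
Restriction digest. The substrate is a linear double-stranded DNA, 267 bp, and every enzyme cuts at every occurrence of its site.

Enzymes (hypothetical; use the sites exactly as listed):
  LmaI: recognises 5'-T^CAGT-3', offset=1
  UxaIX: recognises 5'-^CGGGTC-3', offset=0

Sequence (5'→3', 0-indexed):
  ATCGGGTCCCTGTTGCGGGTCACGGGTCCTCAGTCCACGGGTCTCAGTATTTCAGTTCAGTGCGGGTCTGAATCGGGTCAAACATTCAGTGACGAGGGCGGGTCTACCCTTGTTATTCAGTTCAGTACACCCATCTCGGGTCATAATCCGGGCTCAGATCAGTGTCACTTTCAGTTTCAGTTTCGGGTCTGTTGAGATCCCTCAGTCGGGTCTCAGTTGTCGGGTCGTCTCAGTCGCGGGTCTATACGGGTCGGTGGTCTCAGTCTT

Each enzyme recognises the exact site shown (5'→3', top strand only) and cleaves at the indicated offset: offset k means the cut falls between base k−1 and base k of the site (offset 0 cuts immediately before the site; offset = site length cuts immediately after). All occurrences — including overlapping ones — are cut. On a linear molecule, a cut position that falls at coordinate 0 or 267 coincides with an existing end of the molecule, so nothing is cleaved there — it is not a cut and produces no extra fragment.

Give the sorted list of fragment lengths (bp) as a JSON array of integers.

[2,4,5,5,5,6,6,6,7,7,7,7,7,7,8,8,10,10,11,12,12,13,13,14,14,19,19,23]

Scan for sites:
  LmaI (TCAGT, off=1): starts [29, 43, 51, 56, 85, 116, 121, 158, 170, 176, 201, 212, 229, 259] → cuts [30, 44, 52, 57, 86, 117, 122, 159, 171, 177, 202, 213, 230, 260]
  UxaIX (CGGGTC, off=0): starts [2, 15, 22, 37, 62, 73, 98, 136, 183, 206, 220, 236, 246] → cuts [2, 15, 22, 37, 62, 73, 98, 136, 183, 206, 220, 236, 246]

Pooled cuts: [2, 15, 22, 30, 37, 44, 52, 57, 62, 73, 86, 98, 117, 122, 136, 159, 171, 177, 183, 202, 206, 213, 220, 230, 236, 246, 260]

Fragments:
  [0,2): 2 bp
  [2,15): 13 bp
  [15,22): 7 bp
  [22,30): 8 bp
  [30,37): 7 bp
  [37,44): 7 bp
  [44,52): 8 bp
  [52,57): 5 bp
  [57,62): 5 bp
  [62,73): 11 bp
  [73,86): 13 bp
  [86,98): 12 bp
  [98,117): 19 bp
  [117,122): 5 bp
  [122,136): 14 bp
  [136,159): 23 bp
  [159,171): 12 bp
  [171,177): 6 bp
  [177,183): 6 bp
  [183,202): 19 bp
  [202,206): 4 bp
  [206,213): 7 bp
  [213,220): 7 bp
  [220,230): 10 bp
  [230,236): 6 bp
  [236,246): 10 bp
  [246,260): 14 bp
  [260,267): 7 bp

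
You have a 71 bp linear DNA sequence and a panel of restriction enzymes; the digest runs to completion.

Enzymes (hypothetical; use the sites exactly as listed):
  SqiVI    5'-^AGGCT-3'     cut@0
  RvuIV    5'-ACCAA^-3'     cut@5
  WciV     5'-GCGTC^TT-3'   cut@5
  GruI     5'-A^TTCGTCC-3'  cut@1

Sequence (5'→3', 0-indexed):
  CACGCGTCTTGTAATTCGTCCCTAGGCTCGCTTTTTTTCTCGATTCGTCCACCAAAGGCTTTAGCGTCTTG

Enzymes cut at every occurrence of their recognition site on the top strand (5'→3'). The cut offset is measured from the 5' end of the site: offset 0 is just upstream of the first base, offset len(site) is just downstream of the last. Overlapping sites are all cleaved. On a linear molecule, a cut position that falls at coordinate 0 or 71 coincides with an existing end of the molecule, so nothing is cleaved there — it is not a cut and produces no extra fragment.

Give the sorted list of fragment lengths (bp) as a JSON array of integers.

Per-enzyme occurrences:
  SqiVI (AGGCT, off=0): starts [23, 55] → cuts [23, 55]
  RvuIV (ACCAA, off=5): starts [50] → cuts [55]
  WciV (GCGTCTT, off=5): starts [3, 63] → cuts [8, 68]
  GruI (ATTCGTCC, off=1): starts [13, 42] → cuts [14, 43]

Pooled cuts: [8, 14, 23, 43, 55, 68]

Fragments:
  [0,8): 8 bp
  [8,14): 6 bp
  [14,23): 9 bp
  [23,43): 20 bp
  [43,55): 12 bp
  [55,68): 13 bp
  [68,71): 3 bp

[3,6,8,9,12,13,20]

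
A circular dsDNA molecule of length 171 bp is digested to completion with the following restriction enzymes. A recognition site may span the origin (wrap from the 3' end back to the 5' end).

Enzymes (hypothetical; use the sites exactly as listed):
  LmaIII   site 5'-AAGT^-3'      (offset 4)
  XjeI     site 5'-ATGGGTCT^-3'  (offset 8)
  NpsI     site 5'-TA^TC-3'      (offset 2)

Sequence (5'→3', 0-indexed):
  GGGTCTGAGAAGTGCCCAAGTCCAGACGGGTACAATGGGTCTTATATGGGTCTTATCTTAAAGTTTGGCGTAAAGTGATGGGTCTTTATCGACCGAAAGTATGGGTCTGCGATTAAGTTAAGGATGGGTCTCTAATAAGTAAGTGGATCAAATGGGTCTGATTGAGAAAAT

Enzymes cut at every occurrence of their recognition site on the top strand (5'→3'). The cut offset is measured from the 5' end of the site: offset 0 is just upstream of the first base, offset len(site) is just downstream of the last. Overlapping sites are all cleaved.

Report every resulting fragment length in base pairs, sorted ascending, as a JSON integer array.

Site scan:
  LmaIII (AAGT, off=4): starts [9, 17, 60, 72, 96, 114, 136, 140] → cuts [13, 21, 64, 76, 100, 118, 140, 144]
  XjeI (ATGGGTCT, off=8): starts [34, 45, 77, 100, 123, 151, 169] → cuts [6, 42, 53, 85, 108, 131, 159]
  NpsI (TATC, off=2): starts [53, 86] → cuts [55, 88]

Pooled cuts: [6, 13, 21, 42, 53, 55, 64, 76, 85, 88, 100, 108, 118, 131, 140, 144, 159]

Fragments:
  6→13: 7 bp
  13→21: 8 bp
  21→42: 21 bp
  42→53: 11 bp
  53→55: 2 bp
  55→64: 9 bp
  64→76: 12 bp
  76→85: 9 bp
  85→88: 3 bp
  88→100: 12 bp
  100→108: 8 bp
  108→118: 10 bp
  118→131: 13 bp
  131→140: 9 bp
  140→144: 4 bp
  144→159: 15 bp
  159→6 (wrap): 171-159+6 = 18 bp

[2,3,4,7,8,8,9,9,9,10,11,12,12,13,15,18,21]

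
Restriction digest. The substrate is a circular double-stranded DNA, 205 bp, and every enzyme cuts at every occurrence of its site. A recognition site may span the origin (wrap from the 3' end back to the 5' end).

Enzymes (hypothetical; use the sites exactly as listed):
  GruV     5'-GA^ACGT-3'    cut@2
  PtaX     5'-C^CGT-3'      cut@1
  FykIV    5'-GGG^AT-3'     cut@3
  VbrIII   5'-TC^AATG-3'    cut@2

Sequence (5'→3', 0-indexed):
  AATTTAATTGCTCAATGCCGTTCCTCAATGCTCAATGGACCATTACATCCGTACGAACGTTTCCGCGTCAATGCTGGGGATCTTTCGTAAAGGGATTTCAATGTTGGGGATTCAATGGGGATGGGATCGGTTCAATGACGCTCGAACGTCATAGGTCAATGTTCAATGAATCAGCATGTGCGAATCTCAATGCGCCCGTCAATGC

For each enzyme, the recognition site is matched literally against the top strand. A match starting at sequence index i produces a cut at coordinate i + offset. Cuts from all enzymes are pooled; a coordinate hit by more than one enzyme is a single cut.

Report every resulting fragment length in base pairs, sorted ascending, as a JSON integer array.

[4,4,5,5,5,7,7,7,7,8,8,8,10,10,12,12,13,15,16,18,24]

Site scan:
  GruV (GAACGT, off=2): starts [54, 143] → cuts [56, 145]
  PtaX (CCGT, off=1): starts [17, 48, 195] → cuts [18, 49, 196]
  FykIV (GGGAT, off=3): starts [76, 91, 106, 117, 122] → cuts [79, 94, 109, 120, 125]
  VbrIII (TCAATG, off=2): starts [11, 24, 31, 67, 97, 111, 131, 155, 162, 186, 198] → cuts [13, 26, 33, 69, 99, 113, 133, 157, 164, 188, 200]

Pooled cuts: [13, 18, 26, 33, 49, 56, 69, 79, 94, 99, 109, 113, 120, 125, 133, 145, 157, 164, 188, 196, 200]

Fragments:
  13→18: 5 bp
  18→26: 8 bp
  26→33: 7 bp
  33→49: 16 bp
  49→56: 7 bp
  56→69: 13 bp
  69→79: 10 bp
  79→94: 15 bp
  94→99: 5 bp
  99→109: 10 bp
  109→113: 4 bp
  113→120: 7 bp
  120→125: 5 bp
  125→133: 8 bp
  133→145: 12 bp
  145→157: 12 bp
  157→164: 7 bp
  164→188: 24 bp
  188→196: 8 bp
  196→200: 4 bp
  200→13 (wrap): 205-200+13 = 18 bp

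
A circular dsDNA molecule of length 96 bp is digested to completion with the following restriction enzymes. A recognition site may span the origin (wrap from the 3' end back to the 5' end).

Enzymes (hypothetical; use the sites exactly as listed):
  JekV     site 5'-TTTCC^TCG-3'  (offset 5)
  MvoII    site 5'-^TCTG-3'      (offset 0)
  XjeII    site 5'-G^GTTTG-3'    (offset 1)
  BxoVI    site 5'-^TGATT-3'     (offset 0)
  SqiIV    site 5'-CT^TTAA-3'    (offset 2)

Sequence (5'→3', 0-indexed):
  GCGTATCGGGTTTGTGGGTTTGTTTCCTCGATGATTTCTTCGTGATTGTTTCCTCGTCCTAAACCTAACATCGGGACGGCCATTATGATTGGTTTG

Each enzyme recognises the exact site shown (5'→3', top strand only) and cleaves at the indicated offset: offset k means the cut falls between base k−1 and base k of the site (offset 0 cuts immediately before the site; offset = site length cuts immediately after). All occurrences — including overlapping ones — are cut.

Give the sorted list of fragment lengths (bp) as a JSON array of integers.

Site scan:
  JekV (TTTCCTCG, off=5): starts [22, 48] → cuts [27, 53]
  MvoII (TCTG, off=0): no sites
  XjeII (GGTTTG, off=1): starts [8, 16, 90] → cuts [9, 17, 91]
  BxoVI (TGATT, off=0): starts [31, 42, 85] → cuts [31, 42, 85]
  SqiIV (CTTTAA, off=2): no sites

All cut coordinates (distinct, sorted): [9, 17, 27, 31, 42, 53, 85, 91]

Fragment lengths:
  9→17: 8 bp
  17→27: 10 bp
  27→31: 4 bp
  31→42: 11 bp
  42→53: 11 bp
  53→85: 32 bp
  85→91: 6 bp
  91→9 (wrap): 96-91+9 = 14 bp

[4,6,8,10,11,11,14,32]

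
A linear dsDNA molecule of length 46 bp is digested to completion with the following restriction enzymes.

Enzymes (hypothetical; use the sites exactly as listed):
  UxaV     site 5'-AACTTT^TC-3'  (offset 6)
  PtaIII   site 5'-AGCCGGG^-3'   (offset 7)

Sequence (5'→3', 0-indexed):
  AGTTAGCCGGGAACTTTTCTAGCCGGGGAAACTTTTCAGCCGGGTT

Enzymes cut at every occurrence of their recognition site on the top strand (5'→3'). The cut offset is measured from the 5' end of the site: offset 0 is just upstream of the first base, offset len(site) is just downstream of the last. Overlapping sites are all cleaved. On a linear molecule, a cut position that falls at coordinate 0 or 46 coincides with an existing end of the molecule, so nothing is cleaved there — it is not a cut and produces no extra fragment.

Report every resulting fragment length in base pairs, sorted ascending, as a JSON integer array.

Per-enzyme occurrences:
  UxaV AACTTTTC/6: at [11, 29] ⇒ [17, 35]
  PtaIII AGCCGGG/7: at [4, 20, 37] ⇒ [11, 27, 44]

Pooled cuts: [11, 17, 27, 35, 44]

Fragments:
  [0,11): 11 bp
  [11,17): 6 bp
  [17,27): 10 bp
  [27,35): 8 bp
  [35,44): 9 bp
  [44,46): 2 bp

[2,6,8,9,10,11]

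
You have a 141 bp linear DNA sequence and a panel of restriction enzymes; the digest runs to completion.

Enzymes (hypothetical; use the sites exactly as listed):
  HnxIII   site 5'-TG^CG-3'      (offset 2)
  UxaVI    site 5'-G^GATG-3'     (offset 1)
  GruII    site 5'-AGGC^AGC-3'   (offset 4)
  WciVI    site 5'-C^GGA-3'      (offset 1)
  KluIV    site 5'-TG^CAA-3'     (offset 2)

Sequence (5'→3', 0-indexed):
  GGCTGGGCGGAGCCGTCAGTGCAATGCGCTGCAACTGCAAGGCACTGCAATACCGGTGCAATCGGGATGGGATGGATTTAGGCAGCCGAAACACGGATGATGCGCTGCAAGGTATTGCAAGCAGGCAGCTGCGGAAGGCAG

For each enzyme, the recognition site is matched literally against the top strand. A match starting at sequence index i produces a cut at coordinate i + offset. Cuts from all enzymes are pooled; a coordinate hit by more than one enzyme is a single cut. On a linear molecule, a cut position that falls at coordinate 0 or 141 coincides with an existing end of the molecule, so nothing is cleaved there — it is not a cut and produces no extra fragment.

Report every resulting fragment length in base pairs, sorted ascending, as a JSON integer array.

[1,1,5,5,5,5,5,6,7,7,8,9,9,10,10,11,11,13,13]

Site scan:
  HnxIII TGCG/2: at [24, 100, 129] ⇒ [26, 102, 131]
  UxaVI GGATG/1: at [64, 69, 94] ⇒ [65, 70, 95]
  GruII AGGCAGC/4: at [79, 122] ⇒ [83, 126]
  WciVI CGGA/1: at [7, 93, 131] ⇒ [8, 94, 132]
  KluIV TGCAA/2: at [19, 29, 35, 45, 56, 105, 115] ⇒ [21, 31, 37, 47, 58, 107, 117]

Pooled cuts: [8, 21, 26, 31, 37, 47, 58, 65, 70, 83, 94, 95, 102, 107, 117, 126, 131, 132]

Fragment lengths:
  [0,8): 8 bp
  [8,21): 13 bp
  [21,26): 5 bp
  [26,31): 5 bp
  [31,37): 6 bp
  [37,47): 10 bp
  [47,58): 11 bp
  [58,65): 7 bp
  [65,70): 5 bp
  [70,83): 13 bp
  [83,94): 11 bp
  [94,95): 1 bp
  [95,102): 7 bp
  [102,107): 5 bp
  [107,117): 10 bp
  [117,126): 9 bp
  [126,131): 5 bp
  [131,132): 1 bp
  [132,141): 9 bp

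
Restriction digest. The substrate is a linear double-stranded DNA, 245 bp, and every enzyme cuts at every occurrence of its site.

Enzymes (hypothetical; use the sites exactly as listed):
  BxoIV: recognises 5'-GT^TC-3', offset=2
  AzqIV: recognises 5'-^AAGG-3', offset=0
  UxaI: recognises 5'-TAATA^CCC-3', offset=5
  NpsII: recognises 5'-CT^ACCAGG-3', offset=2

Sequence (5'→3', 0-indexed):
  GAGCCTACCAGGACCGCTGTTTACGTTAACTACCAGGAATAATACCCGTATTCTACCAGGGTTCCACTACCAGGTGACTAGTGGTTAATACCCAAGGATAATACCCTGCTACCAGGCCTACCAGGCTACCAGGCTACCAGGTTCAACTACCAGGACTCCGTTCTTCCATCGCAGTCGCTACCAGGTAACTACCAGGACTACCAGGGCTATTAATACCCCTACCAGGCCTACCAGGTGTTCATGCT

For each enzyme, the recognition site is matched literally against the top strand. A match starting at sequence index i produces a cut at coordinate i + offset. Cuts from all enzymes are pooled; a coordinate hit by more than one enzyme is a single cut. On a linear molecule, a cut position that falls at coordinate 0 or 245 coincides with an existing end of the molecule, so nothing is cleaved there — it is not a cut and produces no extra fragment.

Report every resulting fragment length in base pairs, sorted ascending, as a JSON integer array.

Site scan:
  BxoIV (GTTC, off=2): starts [60, 140, 159, 236] → cuts [62, 142, 161, 238]
  AzqIV (AAGG, off=0): starts [93] → cuts [93]
  UxaI (TAATACCC, off=5): starts [39, 85, 98, 210] → cuts [44, 90, 103, 215]
  NpsII (CTACCAGG, off=2): starts [4, 29, 52, 66, 108, 117, 125, 133, 146, 177, 188, 197, 218, 227] → cuts [6, 31, 54, 68, 110, 119, 127, 135, 148, 179, 190, 199, 220, 229]

Pooled cuts: [6, 31, 44, 54, 62, 68, 90, 93, 103, 110, 119, 127, 135, 142, 148, 161, 179, 190, 199, 215, 220, 229, 238]

Fragments:
  [0,6): 6 bp
  [6,31): 25 bp
  [31,44): 13 bp
  [44,54): 10 bp
  [54,62): 8 bp
  [62,68): 6 bp
  [68,90): 22 bp
  [90,93): 3 bp
  [93,103): 10 bp
  [103,110): 7 bp
  [110,119): 9 bp
  [119,127): 8 bp
  [127,135): 8 bp
  [135,142): 7 bp
  [142,148): 6 bp
  [148,161): 13 bp
  [161,179): 18 bp
  [179,190): 11 bp
  [190,199): 9 bp
  [199,215): 16 bp
  [215,220): 5 bp
  [220,229): 9 bp
  [229,238): 9 bp
  [238,245): 7 bp

[3,5,6,6,6,7,7,7,8,8,8,9,9,9,9,10,10,11,13,13,16,18,22,25]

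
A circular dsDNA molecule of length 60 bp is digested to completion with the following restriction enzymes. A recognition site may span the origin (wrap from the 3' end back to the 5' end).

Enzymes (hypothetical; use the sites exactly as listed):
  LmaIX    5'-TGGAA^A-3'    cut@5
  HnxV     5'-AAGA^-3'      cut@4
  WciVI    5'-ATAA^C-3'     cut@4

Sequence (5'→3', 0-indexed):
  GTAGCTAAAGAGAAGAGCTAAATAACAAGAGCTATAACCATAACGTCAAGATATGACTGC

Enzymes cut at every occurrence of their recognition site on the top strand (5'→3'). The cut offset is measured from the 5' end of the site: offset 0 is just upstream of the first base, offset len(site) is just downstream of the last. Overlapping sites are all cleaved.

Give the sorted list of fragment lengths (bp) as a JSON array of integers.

[5,5,6,7,8,9,20]

Site scan:
  LmaIX (TGGAAA, off=5): no sites
  HnxV (AAGA, off=4): starts [7, 12, 26, 47] → cuts [11, 16, 30, 51]
  WciVI (ATAAC, off=4): starts [21, 33, 39] → cuts [25, 37, 43]

All cut coordinates (distinct, sorted): [11, 16, 25, 30, 37, 43, 51]

Fragments:
  11→16: 5 bp
  16→25: 9 bp
  25→30: 5 bp
  30→37: 7 bp
  37→43: 6 bp
  43→51: 8 bp
  51→11 (wrap): 60-51+11 = 20 bp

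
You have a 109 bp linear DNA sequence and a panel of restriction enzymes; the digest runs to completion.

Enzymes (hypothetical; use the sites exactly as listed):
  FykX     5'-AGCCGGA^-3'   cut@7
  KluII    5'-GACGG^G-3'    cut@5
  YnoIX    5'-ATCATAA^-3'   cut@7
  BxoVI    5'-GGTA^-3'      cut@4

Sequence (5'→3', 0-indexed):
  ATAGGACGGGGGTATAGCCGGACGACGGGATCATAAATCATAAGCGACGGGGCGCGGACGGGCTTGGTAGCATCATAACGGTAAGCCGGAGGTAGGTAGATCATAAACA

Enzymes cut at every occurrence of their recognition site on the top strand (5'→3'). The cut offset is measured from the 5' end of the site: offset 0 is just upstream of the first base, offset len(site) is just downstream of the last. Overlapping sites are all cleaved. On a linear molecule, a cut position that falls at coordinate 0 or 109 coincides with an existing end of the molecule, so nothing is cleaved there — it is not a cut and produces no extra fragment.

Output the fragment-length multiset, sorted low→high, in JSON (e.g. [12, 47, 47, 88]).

Site scan:
  FykX (AGCCGGA, off=7): starts [15, 83] → cuts [22, 90]
  KluII (GACGGG, off=5): starts [4, 23, 45, 56] → cuts [9, 28, 50, 61]
  YnoIX (ATCATAA, off=7): starts [29, 36, 71, 99] → cuts [36, 43, 78, 106]
  BxoVI (GGTA, off=4): starts [10, 65, 79, 90, 94] → cuts [14, 69, 83, 94, 98]

Pooled cuts: [9, 14, 22, 28, 36, 43, 50, 61, 69, 78, 83, 90, 94, 98, 106]

Fragments:
  [0,9): 9 bp
  [9,14): 5 bp
  [14,22): 8 bp
  [22,28): 6 bp
  [28,36): 8 bp
  [36,43): 7 bp
  [43,50): 7 bp
  [50,61): 11 bp
  [61,69): 8 bp
  [69,78): 9 bp
  [78,83): 5 bp
  [83,90): 7 bp
  [90,94): 4 bp
  [94,98): 4 bp
  [98,106): 8 bp
  [106,109): 3 bp

[3,4,4,5,5,6,7,7,7,8,8,8,8,9,9,11]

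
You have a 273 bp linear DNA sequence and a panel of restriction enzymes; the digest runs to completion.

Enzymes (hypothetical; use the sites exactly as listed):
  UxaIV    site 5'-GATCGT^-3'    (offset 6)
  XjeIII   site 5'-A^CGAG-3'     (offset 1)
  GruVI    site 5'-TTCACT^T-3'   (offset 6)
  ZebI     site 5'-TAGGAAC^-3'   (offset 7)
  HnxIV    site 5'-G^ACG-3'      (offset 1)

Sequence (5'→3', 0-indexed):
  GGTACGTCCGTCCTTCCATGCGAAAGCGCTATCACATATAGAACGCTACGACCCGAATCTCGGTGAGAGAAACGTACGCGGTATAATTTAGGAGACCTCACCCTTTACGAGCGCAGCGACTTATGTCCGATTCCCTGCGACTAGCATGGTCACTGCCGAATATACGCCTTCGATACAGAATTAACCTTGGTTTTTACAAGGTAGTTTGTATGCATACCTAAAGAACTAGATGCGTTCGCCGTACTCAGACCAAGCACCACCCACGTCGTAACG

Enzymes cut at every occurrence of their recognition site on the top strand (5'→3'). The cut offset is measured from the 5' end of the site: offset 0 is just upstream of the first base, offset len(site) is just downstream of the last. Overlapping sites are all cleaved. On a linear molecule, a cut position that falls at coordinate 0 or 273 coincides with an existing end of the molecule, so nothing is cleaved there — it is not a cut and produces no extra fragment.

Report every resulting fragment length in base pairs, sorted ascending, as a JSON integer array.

Site scan:
  UxaIV (GATCGT, off=6): no sites
  XjeIII (ACGAG, off=1): starts [106] → cuts [107]
  GruVI (TTCACTT, off=6): no sites
  ZebI (TAGGAAC, off=7): no sites
  HnxIV (GACG, off=1): no sites

All cut coordinates (distinct, sorted): [107]

Fragments:
  [0,107): 107 bp
  [107,273): 166 bp

[107,166]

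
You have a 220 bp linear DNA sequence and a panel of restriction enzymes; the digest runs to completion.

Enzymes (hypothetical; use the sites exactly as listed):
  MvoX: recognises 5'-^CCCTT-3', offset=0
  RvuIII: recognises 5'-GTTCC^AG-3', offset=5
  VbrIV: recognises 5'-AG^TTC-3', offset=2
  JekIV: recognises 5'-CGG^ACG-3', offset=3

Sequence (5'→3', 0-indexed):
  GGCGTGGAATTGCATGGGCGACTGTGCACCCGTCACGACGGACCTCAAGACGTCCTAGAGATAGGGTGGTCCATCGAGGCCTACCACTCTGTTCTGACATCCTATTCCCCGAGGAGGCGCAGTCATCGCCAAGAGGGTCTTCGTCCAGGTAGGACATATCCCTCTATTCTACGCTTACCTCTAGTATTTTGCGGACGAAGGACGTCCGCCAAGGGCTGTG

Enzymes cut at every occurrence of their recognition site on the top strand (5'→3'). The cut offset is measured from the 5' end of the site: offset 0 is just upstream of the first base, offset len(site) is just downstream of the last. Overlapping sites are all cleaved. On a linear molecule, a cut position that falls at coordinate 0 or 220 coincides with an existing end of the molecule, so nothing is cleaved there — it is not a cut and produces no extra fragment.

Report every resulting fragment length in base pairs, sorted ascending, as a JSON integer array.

Per-enzyme occurrences:
  MvoX (CCCTT, off=0): no sites
  RvuIII (GTTCCAG, off=5): no sites
  VbrIV (AGTTC, off=2): no sites
  JekIV (CGGACG, off=3): starts [191] → cuts [194]

Pooled cuts: [194]

Fragments:
  [0,194): 194 bp
  [194,220): 26 bp

[26,194]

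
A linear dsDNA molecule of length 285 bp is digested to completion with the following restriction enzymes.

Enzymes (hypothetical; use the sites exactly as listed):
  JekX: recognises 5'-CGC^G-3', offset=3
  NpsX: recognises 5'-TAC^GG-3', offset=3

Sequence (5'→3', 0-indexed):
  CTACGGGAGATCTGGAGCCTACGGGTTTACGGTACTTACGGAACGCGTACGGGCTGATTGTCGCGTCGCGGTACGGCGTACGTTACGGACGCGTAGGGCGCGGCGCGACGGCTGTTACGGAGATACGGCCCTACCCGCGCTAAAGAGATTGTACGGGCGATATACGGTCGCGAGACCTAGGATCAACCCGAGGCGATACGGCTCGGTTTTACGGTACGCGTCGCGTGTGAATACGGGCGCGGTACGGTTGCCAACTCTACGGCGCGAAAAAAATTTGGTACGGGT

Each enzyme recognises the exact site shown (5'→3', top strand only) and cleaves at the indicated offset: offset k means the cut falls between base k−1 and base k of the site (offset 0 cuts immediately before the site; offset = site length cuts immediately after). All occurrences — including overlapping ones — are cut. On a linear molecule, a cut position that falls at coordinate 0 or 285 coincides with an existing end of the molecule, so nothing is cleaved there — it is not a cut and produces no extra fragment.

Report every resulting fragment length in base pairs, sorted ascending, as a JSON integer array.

Scan for sites:
  JekX CGCG/3: at [43, 61, 66, 89, 98, 103, 135, 168, 216, 221, 237, 262] ⇒ [46, 64, 69, 92, 101, 106, 138, 171, 219, 224, 240, 265]
  NpsX TACGG/3: at [1, 19, 27, 36, 47, 71, 83, 115, 123, 151, 162, 196, 209, 231, 242, 257, 278] ⇒ [4, 22, 30, 39, 50, 74, 86, 118, 126, 154, 165, 199, 212, 234, 245, 260, 281]

All cut coordinates (distinct, sorted): [4, 22, 30, 39, 46, 50, 64, 69, 74, 86, 92, 101, 106, 118, 126, 138, 154, 165, 171, 199, 212, 219, 224, 234, 240, 245, 260, 265, 281]

Fragment lengths:
  [0,4): 4 bp
  [4,22): 18 bp
  [22,30): 8 bp
  [30,39): 9 bp
  [39,46): 7 bp
  [46,50): 4 bp
  [50,64): 14 bp
  [64,69): 5 bp
  [69,74): 5 bp
  [74,86): 12 bp
  [86,92): 6 bp
  [92,101): 9 bp
  [101,106): 5 bp
  [106,118): 12 bp
  [118,126): 8 bp
  [126,138): 12 bp
  [138,154): 16 bp
  [154,165): 11 bp
  [165,171): 6 bp
  [171,199): 28 bp
  [199,212): 13 bp
  [212,219): 7 bp
  [219,224): 5 bp
  [224,234): 10 bp
  [234,240): 6 bp
  [240,245): 5 bp
  [245,260): 15 bp
  [260,265): 5 bp
  [265,281): 16 bp
  [281,285): 4 bp

[4,4,4,5,5,5,5,5,5,6,6,6,7,7,8,8,9,9,10,11,12,12,12,13,14,15,16,16,18,28]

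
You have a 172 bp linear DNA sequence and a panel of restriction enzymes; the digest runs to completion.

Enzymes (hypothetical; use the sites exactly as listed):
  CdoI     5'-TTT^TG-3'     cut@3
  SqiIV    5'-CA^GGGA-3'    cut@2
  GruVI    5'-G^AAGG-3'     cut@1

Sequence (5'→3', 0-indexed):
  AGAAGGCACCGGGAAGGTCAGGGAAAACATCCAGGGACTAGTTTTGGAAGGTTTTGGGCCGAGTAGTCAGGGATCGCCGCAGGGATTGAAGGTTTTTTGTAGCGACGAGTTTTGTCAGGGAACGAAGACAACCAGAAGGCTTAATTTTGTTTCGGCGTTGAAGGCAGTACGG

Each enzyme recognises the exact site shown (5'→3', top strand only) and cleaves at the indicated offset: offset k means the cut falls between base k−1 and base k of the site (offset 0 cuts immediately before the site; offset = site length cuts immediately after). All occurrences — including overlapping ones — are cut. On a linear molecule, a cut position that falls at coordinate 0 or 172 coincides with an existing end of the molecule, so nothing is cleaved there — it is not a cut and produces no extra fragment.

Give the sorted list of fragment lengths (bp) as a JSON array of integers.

[2,3,5,7,7,7,9,11,11,12,12,12,13,13,15,15,18]

Scan for sites:
  CdoI TTTTG/3: at [41, 51, 94, 109, 144] ⇒ [44, 54, 97, 112, 147]
  SqiIV CAGGGA/2: at [18, 31, 67, 79, 115] ⇒ [20, 33, 69, 81, 117]
  GruVI GAAGG/1: at [1, 12, 46, 87, 134, 159] ⇒ [2, 13, 47, 88, 135, 160]

Pooled cuts: [2, 13, 20, 33, 44, 47, 54, 69, 81, 88, 97, 112, 117, 135, 147, 160]

Fragments:
  [0,2): 2 bp
  [2,13): 11 bp
  [13,20): 7 bp
  [20,33): 13 bp
  [33,44): 11 bp
  [44,47): 3 bp
  [47,54): 7 bp
  [54,69): 15 bp
  [69,81): 12 bp
  [81,88): 7 bp
  [88,97): 9 bp
  [97,112): 15 bp
  [112,117): 5 bp
  [117,135): 18 bp
  [135,147): 12 bp
  [147,160): 13 bp
  [160,172): 12 bp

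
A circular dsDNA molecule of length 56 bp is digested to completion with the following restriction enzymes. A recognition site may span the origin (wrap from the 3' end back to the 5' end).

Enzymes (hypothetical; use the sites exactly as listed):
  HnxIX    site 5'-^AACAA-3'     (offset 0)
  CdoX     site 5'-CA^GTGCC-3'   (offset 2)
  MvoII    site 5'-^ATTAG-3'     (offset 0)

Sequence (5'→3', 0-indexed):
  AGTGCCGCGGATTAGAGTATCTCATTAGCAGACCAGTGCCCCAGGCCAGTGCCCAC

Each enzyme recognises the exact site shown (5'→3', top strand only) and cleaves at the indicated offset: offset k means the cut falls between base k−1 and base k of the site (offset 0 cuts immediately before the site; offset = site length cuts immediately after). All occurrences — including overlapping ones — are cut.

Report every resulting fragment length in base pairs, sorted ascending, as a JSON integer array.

Per-enzyme occurrences:
  HnxIX (AACAA, off=0): no sites
  CdoX (CAGTGCC, off=2): starts [33, 46, 55] → cuts [1, 35, 48]
  MvoII (ATTAG, off=0): starts [10, 23] → cuts [10, 23]

All cut coordinates (distinct, sorted): [1, 10, 23, 35, 48]

Fragment lengths:
  1→10: 9 bp
  10→23: 13 bp
  23→35: 12 bp
  35→48: 13 bp
  48→1 (wrap): 56-48+1 = 9 bp

[9,9,12,13,13]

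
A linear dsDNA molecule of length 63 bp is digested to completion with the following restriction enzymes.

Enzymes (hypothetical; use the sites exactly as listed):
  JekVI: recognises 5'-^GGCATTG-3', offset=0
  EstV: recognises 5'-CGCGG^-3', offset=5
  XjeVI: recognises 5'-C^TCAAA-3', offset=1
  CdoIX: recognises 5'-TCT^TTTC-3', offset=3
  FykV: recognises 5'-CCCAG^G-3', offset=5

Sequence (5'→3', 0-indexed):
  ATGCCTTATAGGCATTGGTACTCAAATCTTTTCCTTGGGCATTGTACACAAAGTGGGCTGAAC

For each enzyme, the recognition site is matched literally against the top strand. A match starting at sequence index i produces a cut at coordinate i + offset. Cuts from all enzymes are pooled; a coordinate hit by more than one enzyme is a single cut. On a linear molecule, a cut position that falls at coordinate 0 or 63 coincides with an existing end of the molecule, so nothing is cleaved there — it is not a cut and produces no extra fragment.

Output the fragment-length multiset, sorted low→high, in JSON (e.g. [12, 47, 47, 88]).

Site scan:
  JekVI (GGCATTG, off=0): starts [10, 37] → cuts [10, 37]
  EstV (CGCGG, off=5): no sites
  XjeVI (CTCAAA, off=1): starts [20] → cuts [21]
  CdoIX (TCTTTTC, off=3): starts [26] → cuts [29]
  FykV (CCCAGG, off=5): no sites

Pooled cuts: [10, 21, 29, 37]

Fragments:
  [0,10): 10 bp
  [10,21): 11 bp
  [21,29): 8 bp
  [29,37): 8 bp
  [37,63): 26 bp

[8,8,10,11,26]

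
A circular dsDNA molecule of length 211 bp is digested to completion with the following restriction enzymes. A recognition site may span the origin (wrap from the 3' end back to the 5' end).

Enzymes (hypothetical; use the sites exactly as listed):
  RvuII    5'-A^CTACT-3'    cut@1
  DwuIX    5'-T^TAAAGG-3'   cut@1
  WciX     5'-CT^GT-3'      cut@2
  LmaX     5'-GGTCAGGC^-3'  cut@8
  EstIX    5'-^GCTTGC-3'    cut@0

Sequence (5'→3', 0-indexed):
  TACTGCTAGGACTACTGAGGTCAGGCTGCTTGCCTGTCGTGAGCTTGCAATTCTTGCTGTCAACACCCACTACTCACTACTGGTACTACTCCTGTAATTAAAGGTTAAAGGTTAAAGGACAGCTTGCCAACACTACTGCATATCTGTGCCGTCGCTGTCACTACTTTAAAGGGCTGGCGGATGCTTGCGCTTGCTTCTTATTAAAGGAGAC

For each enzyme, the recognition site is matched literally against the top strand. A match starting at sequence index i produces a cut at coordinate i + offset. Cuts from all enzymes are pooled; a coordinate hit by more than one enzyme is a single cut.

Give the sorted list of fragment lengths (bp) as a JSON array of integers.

Per-enzyme occurrences:
  RvuII (ACTACT, off=1): starts [10, 68, 75, 84, 131, 159, 209] → cuts [11, 69, 76, 85, 132, 160, 210]
  DwuIX (TTAAAGG, off=1): starts [97, 104, 111, 165, 200] → cuts [98, 105, 112, 166, 201]
  WciX (CTGT, off=2): starts [33, 56, 91, 143, 154] → cuts [35, 58, 93, 145, 156]
  LmaX (GGTCAGGC, off=8): starts [18] → cuts [26]
  EstIX (GCTTGC, off=0): starts [27, 42, 121, 182, 188] → cuts [27, 42, 121, 182, 188]

All cut coordinates (distinct, sorted): [11, 26, 27, 35, 42, 58, 69, 76, 85, 93, 98, 105, 112, 121, 132, 145, 156, 160, 166, 182, 188, 201, 210]

Fragment lengths:
  11→26: 15 bp
  26→27: 1 bp
  27→35: 8 bp
  35→42: 7 bp
  42→58: 16 bp
  58→69: 11 bp
  69→76: 7 bp
  76→85: 9 bp
  85→93: 8 bp
  93→98: 5 bp
  98→105: 7 bp
  105→112: 7 bp
  112→121: 9 bp
  121→132: 11 bp
  132→145: 13 bp
  145→156: 11 bp
  156→160: 4 bp
  160→166: 6 bp
  166→182: 16 bp
  182→188: 6 bp
  188→201: 13 bp
  201→210: 9 bp
  210→11 (wrap): 211-210+11 = 12 bp

[1,4,5,6,6,7,7,7,7,8,8,9,9,9,11,11,11,12,13,13,15,16,16]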